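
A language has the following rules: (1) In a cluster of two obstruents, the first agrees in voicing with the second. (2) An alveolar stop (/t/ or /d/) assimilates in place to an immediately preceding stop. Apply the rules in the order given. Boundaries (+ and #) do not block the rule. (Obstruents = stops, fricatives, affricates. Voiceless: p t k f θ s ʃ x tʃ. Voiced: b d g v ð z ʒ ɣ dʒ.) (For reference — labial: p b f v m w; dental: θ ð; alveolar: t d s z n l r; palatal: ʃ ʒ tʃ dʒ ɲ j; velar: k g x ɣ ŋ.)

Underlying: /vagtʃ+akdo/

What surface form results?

[vaktʃ+aggo]

Rule 1: /g/ before /tʃ/ (voiceless) → [k]
Rule 1: /k/ before /d/ (voiced) → [g]
After rule 1: vaktʃ+agdo
Rule 2: /d/ after /g/ (velar) → [g]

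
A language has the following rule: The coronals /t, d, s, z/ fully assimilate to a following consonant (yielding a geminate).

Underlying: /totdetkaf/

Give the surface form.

[toddekkaf]

/t/ before /d/ → [d] (total assimilation)
/t/ before /k/ → [k] (total assimilation)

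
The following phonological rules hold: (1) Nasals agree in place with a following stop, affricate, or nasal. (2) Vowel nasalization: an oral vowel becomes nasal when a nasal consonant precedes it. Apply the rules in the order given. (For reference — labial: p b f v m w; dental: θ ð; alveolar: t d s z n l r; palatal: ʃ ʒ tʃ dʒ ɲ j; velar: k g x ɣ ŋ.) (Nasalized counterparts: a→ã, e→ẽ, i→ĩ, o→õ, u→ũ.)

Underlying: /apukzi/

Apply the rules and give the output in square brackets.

[apukzi]

Rule 1: no segment meets the rule's conditions; no change.
After rule 1: apukzi
Rule 2: no segment meets the rule's conditions; no change.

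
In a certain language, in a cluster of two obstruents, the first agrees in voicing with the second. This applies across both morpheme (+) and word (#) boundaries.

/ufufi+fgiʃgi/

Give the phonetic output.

/f/ before /g/ (voiced) → [v]
/ʃ/ before /g/ (voiced) → [ʒ]

[ufufi+vgiʒgi]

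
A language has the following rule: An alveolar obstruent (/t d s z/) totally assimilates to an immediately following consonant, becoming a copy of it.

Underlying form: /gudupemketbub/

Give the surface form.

[gudupemkebbub]

/t/ before /b/ → [b] (total assimilation)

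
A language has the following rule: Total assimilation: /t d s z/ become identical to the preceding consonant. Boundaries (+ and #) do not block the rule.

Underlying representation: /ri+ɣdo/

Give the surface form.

/d/ after /ɣ/ → [ɣ] (total assimilation)

[ri+ɣɣo]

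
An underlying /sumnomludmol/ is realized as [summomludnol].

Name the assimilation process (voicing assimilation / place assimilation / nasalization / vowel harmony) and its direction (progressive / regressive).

place assimilation, progressive

/n/→[m] /m/→[n].
Each target copies a feature from the preceding segment, so the direction is progressive.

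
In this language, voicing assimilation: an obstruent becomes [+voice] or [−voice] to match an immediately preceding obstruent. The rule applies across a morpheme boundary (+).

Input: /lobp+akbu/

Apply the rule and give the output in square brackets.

[lobb+akpu]

/p/ after /b/ (voiced) → [b]
/b/ after /k/ (voiceless) → [p]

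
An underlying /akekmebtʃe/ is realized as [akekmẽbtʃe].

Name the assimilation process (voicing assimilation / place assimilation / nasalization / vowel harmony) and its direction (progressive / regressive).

/e/→[ẽ].
Each target copies a feature from the preceding segment, so the direction is progressive.

nasalization, progressive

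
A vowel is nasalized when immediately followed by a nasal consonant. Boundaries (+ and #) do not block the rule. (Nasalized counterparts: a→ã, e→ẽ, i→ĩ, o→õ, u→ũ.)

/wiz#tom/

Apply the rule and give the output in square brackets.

[wiz#tõm]

/o/ before nasal /m/ → [õ]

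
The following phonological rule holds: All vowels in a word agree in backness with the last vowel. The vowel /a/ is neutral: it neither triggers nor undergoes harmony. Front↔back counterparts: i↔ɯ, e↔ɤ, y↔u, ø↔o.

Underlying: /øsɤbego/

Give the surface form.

/ø/ harmonizes with /o/ ([+back]) → [o]
/e/ harmonizes with /o/ ([+back]) → [ɤ]

[osɤbɤgo]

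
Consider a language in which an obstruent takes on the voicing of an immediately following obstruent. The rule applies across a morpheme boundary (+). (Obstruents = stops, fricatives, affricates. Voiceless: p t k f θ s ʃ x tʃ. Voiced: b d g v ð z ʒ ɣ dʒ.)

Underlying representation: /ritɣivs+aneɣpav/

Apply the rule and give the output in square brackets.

/t/ before /ɣ/ (voiced) → [d]
/v/ before /s/ (voiceless) → [f]
/ɣ/ before /p/ (voiceless) → [x]

[ridɣifs+anexpav]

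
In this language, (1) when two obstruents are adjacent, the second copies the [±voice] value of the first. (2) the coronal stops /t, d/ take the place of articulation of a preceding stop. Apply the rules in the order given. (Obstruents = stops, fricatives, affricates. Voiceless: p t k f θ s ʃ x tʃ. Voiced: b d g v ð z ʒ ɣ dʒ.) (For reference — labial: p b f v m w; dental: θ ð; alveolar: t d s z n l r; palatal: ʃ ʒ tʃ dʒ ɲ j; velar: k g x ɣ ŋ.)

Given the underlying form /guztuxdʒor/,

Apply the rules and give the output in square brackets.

Rule 1: /t/ after /z/ (voiced) → [d]
Rule 1: /dʒ/ after /x/ (voiceless) → [tʃ]
After rule 1: guzduxtʃor
Rule 2: no segment meets the rule's conditions; no change.

[guzduxtʃor]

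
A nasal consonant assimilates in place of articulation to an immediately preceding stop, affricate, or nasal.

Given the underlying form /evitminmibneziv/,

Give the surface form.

[evitninnibmeziv]

/m/ after /t/ (alveolar) → [n]
/m/ after /n/ (alveolar) → [n]
/n/ after /b/ (labial) → [m]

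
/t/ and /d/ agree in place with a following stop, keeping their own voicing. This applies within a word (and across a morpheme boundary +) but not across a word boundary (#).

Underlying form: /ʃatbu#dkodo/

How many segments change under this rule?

2

/t/ before /b/ (labial) → [p]
/d/ before /k/ (velar) → [g]
2 segments change.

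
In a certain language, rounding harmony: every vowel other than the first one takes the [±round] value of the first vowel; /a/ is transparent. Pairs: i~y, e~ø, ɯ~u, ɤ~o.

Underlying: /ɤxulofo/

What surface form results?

[ɤxɯlɤfɤ]

/u/ harmonizes with /ɤ/ ([-round]) → [ɯ]
/o/ harmonizes with /ɤ/ ([-round]) → [ɤ]
/o/ harmonizes with /ɤ/ ([-round]) → [ɤ]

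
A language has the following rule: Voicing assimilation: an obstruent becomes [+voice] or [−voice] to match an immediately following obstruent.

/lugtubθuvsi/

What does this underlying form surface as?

/g/ before /t/ (voiceless) → [k]
/b/ before /θ/ (voiceless) → [p]
/v/ before /s/ (voiceless) → [f]

[luktupθufsi]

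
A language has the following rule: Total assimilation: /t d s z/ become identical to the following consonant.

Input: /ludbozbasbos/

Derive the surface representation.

[lubbobbabbos]

/d/ before /b/ → [b] (total assimilation)
/z/ before /b/ → [b] (total assimilation)
/s/ before /b/ → [b] (total assimilation)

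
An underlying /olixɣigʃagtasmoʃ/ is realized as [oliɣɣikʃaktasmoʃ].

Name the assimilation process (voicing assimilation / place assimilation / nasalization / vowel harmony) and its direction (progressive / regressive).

voicing assimilation, regressive

/x/→[ɣ] /g/→[k] /g/→[k].
Each target copies a feature from the following segment, so the direction is regressive.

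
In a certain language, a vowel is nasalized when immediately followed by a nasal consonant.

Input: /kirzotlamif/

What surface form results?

/a/ before nasal /m/ → [ã]

[kirzotlãmif]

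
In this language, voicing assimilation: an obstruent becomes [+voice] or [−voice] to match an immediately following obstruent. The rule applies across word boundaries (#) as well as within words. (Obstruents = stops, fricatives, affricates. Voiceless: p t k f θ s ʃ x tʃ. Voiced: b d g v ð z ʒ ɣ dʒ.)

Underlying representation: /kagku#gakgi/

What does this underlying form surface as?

/g/ before /k/ (voiceless) → [k]
/k/ before /g/ (voiced) → [g]

[kakku#gaggi]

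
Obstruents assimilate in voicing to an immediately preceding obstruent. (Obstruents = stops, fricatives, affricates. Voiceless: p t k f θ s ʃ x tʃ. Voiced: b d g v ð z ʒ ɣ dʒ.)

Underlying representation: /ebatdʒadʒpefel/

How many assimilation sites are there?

/dʒ/ after /t/ (voiceless) → [tʃ]
/p/ after /dʒ/ (voiced) → [b]
2 segments change.

2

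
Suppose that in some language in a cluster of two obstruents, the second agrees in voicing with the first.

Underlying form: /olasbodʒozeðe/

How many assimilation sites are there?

1

/b/ after /s/ (voiceless) → [p]
1 segment changes.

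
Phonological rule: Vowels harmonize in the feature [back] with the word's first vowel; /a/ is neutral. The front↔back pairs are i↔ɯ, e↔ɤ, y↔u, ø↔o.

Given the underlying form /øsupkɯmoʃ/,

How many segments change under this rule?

3

/u/ harmonizes with /ø/ ([-back]) → [y]
/ɯ/ harmonizes with /ø/ ([-back]) → [i]
/o/ harmonizes with /ø/ ([-back]) → [ø]
3 segments change.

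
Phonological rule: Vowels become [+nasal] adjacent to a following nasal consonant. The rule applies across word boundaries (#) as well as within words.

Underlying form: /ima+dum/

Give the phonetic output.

[ĩma+dũm]

/i/ before nasal /m/ → [ĩ]
/u/ before nasal /m/ → [ũ]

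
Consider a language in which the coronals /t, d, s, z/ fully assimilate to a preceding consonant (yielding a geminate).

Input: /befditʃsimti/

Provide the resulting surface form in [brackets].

[beffitʃtʃimmi]

/d/ after /f/ → [f] (total assimilation)
/s/ after /tʃ/ → [tʃ] (total assimilation)
/t/ after /m/ → [m] (total assimilation)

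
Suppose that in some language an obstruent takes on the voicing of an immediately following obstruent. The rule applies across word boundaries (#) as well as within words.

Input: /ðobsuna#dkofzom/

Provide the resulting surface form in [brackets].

[ðopsuna#tkovzom]

/b/ before /s/ (voiceless) → [p]
/d/ before /k/ (voiceless) → [t]
/f/ before /z/ (voiced) → [v]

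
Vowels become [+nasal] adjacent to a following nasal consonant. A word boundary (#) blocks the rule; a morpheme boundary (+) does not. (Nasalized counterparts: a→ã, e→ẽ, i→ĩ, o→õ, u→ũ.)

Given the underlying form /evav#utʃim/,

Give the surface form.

[evav#utʃĩm]

/i/ before nasal /m/ → [ĩ]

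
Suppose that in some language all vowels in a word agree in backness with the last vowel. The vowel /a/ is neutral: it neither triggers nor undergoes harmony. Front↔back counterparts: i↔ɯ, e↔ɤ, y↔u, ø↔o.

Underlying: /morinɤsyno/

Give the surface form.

/i/ harmonizes with /o/ ([+back]) → [ɯ]
/y/ harmonizes with /o/ ([+back]) → [u]

[morɯnɤsuno]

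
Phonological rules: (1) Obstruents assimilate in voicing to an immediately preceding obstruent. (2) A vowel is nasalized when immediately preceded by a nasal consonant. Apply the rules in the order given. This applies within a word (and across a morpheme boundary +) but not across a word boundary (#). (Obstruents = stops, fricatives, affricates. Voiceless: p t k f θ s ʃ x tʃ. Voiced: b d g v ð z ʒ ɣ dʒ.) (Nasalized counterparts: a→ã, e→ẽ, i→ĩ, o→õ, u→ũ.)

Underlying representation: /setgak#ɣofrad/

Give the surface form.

Rule 1: /g/ after /t/ (voiceless) → [k]
After rule 1: setkak#ɣofrad
Rule 2: no segment meets the rule's conditions; no change.

[setkak#ɣofrad]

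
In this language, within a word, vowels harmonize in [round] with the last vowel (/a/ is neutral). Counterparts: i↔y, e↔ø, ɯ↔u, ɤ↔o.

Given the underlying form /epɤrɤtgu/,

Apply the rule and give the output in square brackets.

[øporotgu]

/e/ harmonizes with /u/ ([+round]) → [ø]
/ɤ/ harmonizes with /u/ ([+round]) → [o]
/ɤ/ harmonizes with /u/ ([+round]) → [o]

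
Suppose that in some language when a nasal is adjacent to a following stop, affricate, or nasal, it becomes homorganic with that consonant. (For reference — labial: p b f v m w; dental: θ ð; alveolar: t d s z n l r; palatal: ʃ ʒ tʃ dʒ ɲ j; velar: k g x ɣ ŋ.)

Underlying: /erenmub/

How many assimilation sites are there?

1

/n/ before /m/ (labial) → [m]
1 segment changes.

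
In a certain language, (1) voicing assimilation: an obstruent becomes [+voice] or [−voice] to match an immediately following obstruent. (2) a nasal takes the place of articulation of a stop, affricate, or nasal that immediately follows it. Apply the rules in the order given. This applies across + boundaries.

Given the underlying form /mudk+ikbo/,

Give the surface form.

[mutk+igbo]

Rule 1: /d/ before /k/ (voiceless) → [t]
Rule 1: /k/ before /b/ (voiced) → [g]
After rule 1: mutk+igbo
Rule 2: no segment meets the rule's conditions; no change.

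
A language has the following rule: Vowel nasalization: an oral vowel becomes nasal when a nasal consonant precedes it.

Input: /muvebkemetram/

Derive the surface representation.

/u/ after nasal /m/ → [ũ]
/e/ after nasal /m/ → [ẽ]

[mũvebkemẽtram]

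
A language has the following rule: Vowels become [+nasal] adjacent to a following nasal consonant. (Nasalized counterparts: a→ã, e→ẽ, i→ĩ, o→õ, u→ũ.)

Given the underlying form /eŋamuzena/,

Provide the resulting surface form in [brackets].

[ẽŋãmuzẽna]

/e/ before nasal /ŋ/ → [ẽ]
/a/ before nasal /m/ → [ã]
/e/ before nasal /n/ → [ẽ]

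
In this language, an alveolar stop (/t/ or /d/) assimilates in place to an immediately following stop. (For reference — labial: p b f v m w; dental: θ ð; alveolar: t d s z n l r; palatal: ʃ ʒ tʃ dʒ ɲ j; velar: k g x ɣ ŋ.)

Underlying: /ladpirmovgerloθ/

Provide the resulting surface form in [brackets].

/d/ before /p/ (labial) → [b]

[labpirmovgerloθ]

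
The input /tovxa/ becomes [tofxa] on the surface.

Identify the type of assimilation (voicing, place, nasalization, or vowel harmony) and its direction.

voicing assimilation, regressive

/v/→[f].
Each target copies a feature from the following segment, so the direction is regressive.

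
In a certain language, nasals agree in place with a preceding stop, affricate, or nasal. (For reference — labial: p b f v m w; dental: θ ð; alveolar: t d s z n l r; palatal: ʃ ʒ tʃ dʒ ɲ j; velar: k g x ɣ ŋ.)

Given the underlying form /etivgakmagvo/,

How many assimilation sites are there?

/m/ after /k/ (velar) → [ŋ]
1 segment changes.

1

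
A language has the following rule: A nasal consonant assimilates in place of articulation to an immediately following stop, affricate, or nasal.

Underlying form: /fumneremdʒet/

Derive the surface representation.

[funnereɲdʒet]

/m/ before /n/ (alveolar) → [n]
/m/ before /dʒ/ (palatal) → [ɲ]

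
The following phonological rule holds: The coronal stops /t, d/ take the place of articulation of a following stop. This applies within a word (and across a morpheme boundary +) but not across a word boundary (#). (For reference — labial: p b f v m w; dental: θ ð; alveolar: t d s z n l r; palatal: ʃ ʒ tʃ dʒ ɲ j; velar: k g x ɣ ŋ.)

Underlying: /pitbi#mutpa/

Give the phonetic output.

[pipbi#muppa]

/t/ before /b/ (labial) → [p]
/t/ before /p/ (labial) → [p]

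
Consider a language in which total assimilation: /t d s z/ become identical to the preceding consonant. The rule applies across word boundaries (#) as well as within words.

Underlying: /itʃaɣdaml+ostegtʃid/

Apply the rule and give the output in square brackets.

[itʃaɣɣaml+ossegtʃid]

/d/ after /ɣ/ → [ɣ] (total assimilation)
/t/ after /s/ → [s] (total assimilation)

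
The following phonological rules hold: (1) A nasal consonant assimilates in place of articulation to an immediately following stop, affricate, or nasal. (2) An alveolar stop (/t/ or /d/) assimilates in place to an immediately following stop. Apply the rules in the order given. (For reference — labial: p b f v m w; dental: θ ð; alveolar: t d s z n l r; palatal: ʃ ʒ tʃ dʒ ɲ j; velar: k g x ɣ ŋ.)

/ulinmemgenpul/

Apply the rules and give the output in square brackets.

Rule 1: /n/ before /m/ (labial) → [m]
Rule 1: /m/ before /g/ (velar) → [ŋ]
Rule 1: /n/ before /p/ (labial) → [m]
After rule 1: ulimmeŋgempul
Rule 2: no segment meets the rule's conditions; no change.

[ulimmeŋgempul]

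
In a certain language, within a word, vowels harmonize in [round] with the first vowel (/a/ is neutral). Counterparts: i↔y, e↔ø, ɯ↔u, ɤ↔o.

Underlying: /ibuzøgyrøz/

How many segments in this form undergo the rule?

4

/u/ harmonizes with /i/ ([-round]) → [ɯ]
/ø/ harmonizes with /i/ ([-round]) → [e]
/y/ harmonizes with /i/ ([-round]) → [i]
/ø/ harmonizes with /i/ ([-round]) → [e]
4 segments change.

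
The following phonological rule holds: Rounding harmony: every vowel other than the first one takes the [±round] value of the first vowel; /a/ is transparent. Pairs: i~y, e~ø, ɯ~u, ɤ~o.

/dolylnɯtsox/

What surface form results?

[dolylnutsox]

/ɯ/ harmonizes with /o/ ([+round]) → [u]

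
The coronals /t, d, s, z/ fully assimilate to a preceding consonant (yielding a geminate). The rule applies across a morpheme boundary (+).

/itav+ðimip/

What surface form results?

no segment meets the rule's conditions; no change.

[itav+ðimip]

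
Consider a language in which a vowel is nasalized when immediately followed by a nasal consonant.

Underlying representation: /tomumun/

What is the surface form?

/o/ before nasal /m/ → [õ]
/u/ before nasal /m/ → [ũ]
/u/ before nasal /n/ → [ũ]

[tõmũmũn]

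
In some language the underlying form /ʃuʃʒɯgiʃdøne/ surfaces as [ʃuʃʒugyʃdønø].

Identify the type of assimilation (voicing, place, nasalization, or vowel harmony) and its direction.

vowel harmony, progressive

/ɯ/→[u] /i/→[y] /e/→[ø].
Vowels agree with the first vowel, so the harmony is progressive.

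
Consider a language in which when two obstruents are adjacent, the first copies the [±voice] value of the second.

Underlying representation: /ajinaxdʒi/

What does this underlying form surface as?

/x/ before /dʒ/ (voiced) → [ɣ]

[ajinaɣdʒi]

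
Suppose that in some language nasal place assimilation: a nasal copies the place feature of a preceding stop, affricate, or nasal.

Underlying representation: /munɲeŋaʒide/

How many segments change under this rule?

/ɲ/ after /n/ (alveolar) → [n]
1 segment changes.

1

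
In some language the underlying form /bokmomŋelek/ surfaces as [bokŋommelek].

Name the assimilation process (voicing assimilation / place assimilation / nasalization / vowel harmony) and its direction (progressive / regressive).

/m/→[ŋ] /ŋ/→[m].
Each target copies a feature from the preceding segment, so the direction is progressive.

place assimilation, progressive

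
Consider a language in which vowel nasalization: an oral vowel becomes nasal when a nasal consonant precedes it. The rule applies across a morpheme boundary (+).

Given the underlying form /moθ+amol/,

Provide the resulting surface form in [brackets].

/o/ after nasal /m/ → [õ]
/o/ after nasal /m/ → [õ]

[mõθ+amõl]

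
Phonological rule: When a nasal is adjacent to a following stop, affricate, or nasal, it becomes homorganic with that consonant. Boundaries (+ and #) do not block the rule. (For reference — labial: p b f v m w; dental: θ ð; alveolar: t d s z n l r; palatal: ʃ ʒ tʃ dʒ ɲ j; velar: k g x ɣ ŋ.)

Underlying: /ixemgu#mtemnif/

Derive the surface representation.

[ixeŋgu#ntennif]

/m/ before /g/ (velar) → [ŋ]
/m/ before /t/ (alveolar) → [n]
/m/ before /n/ (alveolar) → [n]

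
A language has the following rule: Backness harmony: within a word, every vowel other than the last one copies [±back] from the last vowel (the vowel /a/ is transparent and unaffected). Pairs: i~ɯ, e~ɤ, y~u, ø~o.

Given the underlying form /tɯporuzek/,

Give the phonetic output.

/ɯ/ harmonizes with /e/ ([-back]) → [i]
/o/ harmonizes with /e/ ([-back]) → [ø]
/u/ harmonizes with /e/ ([-back]) → [y]

[tipøryzek]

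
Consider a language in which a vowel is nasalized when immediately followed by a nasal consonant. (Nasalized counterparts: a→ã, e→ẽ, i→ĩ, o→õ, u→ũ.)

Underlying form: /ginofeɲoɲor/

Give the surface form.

[gĩnofẽɲõɲor]

/i/ before nasal /n/ → [ĩ]
/e/ before nasal /ɲ/ → [ẽ]
/o/ before nasal /ɲ/ → [õ]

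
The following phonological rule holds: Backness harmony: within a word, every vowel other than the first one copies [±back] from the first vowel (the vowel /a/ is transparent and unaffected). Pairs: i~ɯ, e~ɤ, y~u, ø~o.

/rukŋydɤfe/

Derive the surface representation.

[rukŋudɤfɤ]

/y/ harmonizes with /u/ ([+back]) → [u]
/e/ harmonizes with /u/ ([+back]) → [ɤ]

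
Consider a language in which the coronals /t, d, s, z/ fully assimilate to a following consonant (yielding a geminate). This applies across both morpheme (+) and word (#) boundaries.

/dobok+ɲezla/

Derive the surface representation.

/z/ before /l/ → [l] (total assimilation)

[dobok+ɲella]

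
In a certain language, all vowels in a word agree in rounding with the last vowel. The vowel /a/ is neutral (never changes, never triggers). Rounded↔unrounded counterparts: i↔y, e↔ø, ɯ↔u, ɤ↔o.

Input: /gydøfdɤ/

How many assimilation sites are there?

2

/y/ harmonizes with /ɤ/ ([-round]) → [i]
/ø/ harmonizes with /ɤ/ ([-round]) → [e]
2 segments change.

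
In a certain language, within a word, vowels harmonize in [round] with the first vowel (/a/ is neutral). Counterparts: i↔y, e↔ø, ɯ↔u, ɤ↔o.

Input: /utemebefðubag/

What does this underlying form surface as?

/e/ harmonizes with /u/ ([+round]) → [ø]
/e/ harmonizes with /u/ ([+round]) → [ø]
/e/ harmonizes with /u/ ([+round]) → [ø]

[utømøbøfðubag]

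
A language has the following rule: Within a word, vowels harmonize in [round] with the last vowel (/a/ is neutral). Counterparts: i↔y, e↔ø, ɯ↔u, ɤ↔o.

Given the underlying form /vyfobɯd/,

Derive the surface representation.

[vifɤbɯd]

/y/ harmonizes with /ɯ/ ([-round]) → [i]
/o/ harmonizes with /ɯ/ ([-round]) → [ɤ]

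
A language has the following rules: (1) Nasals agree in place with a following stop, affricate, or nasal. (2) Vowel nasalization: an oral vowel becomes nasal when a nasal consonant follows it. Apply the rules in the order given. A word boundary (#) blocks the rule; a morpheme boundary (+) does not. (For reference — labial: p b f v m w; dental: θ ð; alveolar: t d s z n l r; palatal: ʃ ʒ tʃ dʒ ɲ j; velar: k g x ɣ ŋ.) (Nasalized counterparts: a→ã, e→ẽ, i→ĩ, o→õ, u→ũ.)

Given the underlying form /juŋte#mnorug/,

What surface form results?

Rule 1: /ŋ/ before /t/ (alveolar) → [n]
Rule 1: /m/ before /n/ (alveolar) → [n]
After rule 1: junte#nnorug
Rule 2: /u/ before nasal /n/ → [ũ]

[jũnte#nnorug]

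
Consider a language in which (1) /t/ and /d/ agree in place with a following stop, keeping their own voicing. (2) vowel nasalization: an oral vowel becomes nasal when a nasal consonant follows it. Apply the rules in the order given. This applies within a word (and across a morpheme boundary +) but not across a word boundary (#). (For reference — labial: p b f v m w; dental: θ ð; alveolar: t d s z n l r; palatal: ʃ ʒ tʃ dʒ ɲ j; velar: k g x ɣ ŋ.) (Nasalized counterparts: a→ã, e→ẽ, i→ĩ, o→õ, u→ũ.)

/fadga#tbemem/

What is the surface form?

Rule 1: /d/ before /g/ (velar) → [g]
Rule 1: /t/ before /b/ (labial) → [p]
After rule 1: fagga#pbemem
Rule 2: /e/ before nasal /m/ → [ẽ]
Rule 2: /e/ before nasal /m/ → [ẽ]

[fagga#pbẽmẽm]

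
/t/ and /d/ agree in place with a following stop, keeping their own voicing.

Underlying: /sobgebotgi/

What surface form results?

[sobgebokgi]

/t/ before /g/ (velar) → [k]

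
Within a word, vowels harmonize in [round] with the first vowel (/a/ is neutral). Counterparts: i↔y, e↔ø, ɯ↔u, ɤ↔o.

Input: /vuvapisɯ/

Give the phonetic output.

/i/ harmonizes with /u/ ([+round]) → [y]
/ɯ/ harmonizes with /u/ ([+round]) → [u]

[vuvapysu]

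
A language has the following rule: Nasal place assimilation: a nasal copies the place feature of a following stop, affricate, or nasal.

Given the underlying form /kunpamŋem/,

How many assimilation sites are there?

2

/n/ before /p/ (labial) → [m]
/m/ before /ŋ/ (velar) → [ŋ]
2 segments change.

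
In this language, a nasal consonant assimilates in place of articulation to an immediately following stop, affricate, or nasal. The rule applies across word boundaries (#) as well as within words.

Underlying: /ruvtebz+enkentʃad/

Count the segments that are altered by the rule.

2

/n/ before /k/ (velar) → [ŋ]
/n/ before /tʃ/ (palatal) → [ɲ]
2 segments change.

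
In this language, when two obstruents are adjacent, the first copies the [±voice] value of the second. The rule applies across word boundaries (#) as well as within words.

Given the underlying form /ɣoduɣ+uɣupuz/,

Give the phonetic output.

no segment meets the rule's conditions; no change.

[ɣoduɣ+uɣupuz]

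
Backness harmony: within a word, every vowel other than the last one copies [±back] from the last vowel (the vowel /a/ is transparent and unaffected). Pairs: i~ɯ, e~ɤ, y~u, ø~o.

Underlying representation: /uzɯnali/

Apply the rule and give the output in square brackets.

/u/ harmonizes with /i/ ([-back]) → [y]
/ɯ/ harmonizes with /i/ ([-back]) → [i]

[yzinali]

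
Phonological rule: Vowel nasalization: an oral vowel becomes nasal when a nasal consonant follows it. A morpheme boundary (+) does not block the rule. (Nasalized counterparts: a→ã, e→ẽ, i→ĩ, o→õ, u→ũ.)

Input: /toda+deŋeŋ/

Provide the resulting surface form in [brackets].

[toda+dẽŋẽŋ]

/e/ before nasal /ŋ/ → [ẽ]
/e/ before nasal /ŋ/ → [ẽ]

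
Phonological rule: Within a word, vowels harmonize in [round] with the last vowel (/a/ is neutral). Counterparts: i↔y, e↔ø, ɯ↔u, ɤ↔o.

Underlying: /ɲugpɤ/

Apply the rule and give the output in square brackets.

[ɲɯgpɤ]

/u/ harmonizes with /ɤ/ ([-round]) → [ɯ]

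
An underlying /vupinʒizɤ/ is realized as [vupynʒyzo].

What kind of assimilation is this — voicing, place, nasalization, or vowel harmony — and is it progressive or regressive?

vowel harmony, progressive

/i/→[y] /i/→[y] /ɤ/→[o].
Vowels agree with the first vowel, so the harmony is progressive.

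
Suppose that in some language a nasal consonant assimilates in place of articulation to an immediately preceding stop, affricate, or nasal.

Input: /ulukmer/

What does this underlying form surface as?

/m/ after /k/ (velar) → [ŋ]

[ulukŋer]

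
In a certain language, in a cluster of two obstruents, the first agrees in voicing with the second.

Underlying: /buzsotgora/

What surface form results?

/z/ before /s/ (voiceless) → [s]
/t/ before /g/ (voiced) → [d]

[bussodgora]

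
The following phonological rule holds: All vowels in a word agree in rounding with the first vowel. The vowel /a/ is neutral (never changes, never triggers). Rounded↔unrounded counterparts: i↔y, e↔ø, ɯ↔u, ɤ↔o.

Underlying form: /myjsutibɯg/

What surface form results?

/i/ harmonizes with /y/ ([+round]) → [y]
/ɯ/ harmonizes with /y/ ([+round]) → [u]

[myjsutybug]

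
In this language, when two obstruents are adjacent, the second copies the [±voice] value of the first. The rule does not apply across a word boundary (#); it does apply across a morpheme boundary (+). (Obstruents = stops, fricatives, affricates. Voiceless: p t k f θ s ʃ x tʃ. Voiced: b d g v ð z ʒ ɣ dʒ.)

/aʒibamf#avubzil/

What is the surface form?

[aʒibamf#avubzil]

no segment meets the rule's conditions; no change.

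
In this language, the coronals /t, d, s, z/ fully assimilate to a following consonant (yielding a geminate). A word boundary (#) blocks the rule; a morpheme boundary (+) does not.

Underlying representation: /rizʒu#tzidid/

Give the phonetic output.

[riʒʒu#zzidid]

/z/ before /ʒ/ → [ʒ] (total assimilation)
/t/ before /z/ → [z] (total assimilation)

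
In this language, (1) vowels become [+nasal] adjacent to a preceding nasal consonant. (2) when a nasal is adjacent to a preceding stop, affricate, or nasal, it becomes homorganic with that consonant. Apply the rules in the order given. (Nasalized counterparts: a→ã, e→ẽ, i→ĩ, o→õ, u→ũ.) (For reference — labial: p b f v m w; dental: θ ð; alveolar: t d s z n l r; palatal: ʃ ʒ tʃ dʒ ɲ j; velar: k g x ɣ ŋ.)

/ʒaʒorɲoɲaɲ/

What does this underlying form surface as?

Rule 1: /o/ after nasal /ɲ/ → [õ]
Rule 1: /a/ after nasal /ɲ/ → [ã]
After rule 1: ʒaʒorɲõɲãɲ
Rule 2: no segment meets the rule's conditions; no change.

[ʒaʒorɲõɲãɲ]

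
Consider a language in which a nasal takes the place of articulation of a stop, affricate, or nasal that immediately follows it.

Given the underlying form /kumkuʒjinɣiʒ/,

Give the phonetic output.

/m/ before /k/ (velar) → [ŋ]

[kuŋkuʒjinɣiʒ]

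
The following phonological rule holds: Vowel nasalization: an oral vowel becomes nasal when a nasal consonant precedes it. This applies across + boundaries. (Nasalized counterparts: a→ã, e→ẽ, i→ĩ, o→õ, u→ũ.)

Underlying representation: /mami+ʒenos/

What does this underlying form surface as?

/a/ after nasal /m/ → [ã]
/i/ after nasal /m/ → [ĩ]
/o/ after nasal /n/ → [õ]

[mãmĩ+ʒenõs]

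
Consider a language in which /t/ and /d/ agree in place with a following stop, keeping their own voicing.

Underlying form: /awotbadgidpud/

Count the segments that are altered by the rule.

3

/t/ before /b/ (labial) → [p]
/d/ before /g/ (velar) → [g]
/d/ before /p/ (labial) → [b]
3 segments change.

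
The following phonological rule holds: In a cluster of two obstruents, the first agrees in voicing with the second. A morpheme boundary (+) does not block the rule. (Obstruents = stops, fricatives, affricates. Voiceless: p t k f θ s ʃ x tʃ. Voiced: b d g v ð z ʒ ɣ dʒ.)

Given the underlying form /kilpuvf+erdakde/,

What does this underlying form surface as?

[kilpuff+erdagde]

/v/ before /f/ (voiceless) → [f]
/k/ before /d/ (voiced) → [g]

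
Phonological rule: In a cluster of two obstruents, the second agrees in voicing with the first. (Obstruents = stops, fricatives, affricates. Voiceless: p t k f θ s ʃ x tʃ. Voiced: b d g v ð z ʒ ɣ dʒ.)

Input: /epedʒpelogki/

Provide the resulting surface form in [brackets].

[epedʒbeloggi]

/p/ after /dʒ/ (voiced) → [b]
/k/ after /g/ (voiced) → [g]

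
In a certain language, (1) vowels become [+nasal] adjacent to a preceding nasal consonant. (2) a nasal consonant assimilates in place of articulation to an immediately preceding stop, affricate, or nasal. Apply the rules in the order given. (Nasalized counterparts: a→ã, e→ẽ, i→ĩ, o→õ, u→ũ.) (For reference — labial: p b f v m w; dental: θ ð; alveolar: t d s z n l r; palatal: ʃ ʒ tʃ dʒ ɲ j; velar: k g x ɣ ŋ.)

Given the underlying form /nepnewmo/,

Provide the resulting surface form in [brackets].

[nẽpmẽwmõ]

Rule 1: /e/ after nasal /n/ → [ẽ]
Rule 1: /e/ after nasal /n/ → [ẽ]
Rule 1: /o/ after nasal /m/ → [õ]
After rule 1: nẽpnẽwmõ
Rule 2: /n/ after /p/ (labial) → [m]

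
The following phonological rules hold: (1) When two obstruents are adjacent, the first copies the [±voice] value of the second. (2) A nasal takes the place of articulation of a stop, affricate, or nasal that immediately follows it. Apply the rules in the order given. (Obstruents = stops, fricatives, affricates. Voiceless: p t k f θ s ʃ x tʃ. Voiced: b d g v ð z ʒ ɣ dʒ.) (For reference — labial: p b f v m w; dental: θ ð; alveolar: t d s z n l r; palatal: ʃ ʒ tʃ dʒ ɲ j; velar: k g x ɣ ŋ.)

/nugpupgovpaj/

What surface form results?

Rule 1: /g/ before /p/ (voiceless) → [k]
Rule 1: /p/ before /g/ (voiced) → [b]
Rule 1: /v/ before /p/ (voiceless) → [f]
After rule 1: nukpubgofpaj
Rule 2: no segment meets the rule's conditions; no change.

[nukpubgofpaj]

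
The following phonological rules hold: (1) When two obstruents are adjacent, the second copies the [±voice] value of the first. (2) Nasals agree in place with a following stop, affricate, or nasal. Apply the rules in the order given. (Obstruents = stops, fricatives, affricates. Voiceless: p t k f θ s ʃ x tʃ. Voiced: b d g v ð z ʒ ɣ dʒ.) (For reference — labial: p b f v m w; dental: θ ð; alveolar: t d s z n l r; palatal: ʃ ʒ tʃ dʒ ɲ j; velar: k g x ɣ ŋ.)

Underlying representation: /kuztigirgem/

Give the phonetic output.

Rule 1: /t/ after /z/ (voiced) → [d]
After rule 1: kuzdigirgem
Rule 2: no segment meets the rule's conditions; no change.

[kuzdigirgem]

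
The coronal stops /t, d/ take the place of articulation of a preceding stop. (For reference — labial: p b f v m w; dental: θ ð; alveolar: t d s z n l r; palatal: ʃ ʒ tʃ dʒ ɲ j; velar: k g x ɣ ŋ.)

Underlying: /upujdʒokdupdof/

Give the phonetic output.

/d/ after /k/ (velar) → [g]
/d/ after /p/ (labial) → [b]

[upujdʒokgupbof]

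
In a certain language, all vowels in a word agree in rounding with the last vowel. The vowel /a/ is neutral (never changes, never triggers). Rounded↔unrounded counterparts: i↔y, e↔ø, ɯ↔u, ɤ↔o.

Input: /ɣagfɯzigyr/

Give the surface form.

/ɯ/ harmonizes with /y/ ([+round]) → [u]
/i/ harmonizes with /y/ ([+round]) → [y]

[ɣagfuzygyr]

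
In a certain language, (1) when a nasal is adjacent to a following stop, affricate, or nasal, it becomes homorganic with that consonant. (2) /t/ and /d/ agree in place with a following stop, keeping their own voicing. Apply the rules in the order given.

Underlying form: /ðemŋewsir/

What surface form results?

Rule 1: /m/ before /ŋ/ (velar) → [ŋ]
After rule 1: ðeŋŋewsir
Rule 2: no segment meets the rule's conditions; no change.

[ðeŋŋewsir]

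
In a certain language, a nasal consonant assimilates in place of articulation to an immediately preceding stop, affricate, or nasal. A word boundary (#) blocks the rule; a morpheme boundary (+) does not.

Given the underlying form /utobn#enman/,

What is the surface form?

/n/ after /b/ (labial) → [m]
/m/ after /n/ (alveolar) → [n]

[utobm#ennan]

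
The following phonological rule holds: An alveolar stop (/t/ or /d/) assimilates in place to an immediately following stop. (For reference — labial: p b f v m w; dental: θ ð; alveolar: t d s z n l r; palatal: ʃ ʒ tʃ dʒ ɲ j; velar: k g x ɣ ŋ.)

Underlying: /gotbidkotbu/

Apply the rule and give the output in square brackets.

[gopbigkopbu]

/t/ before /b/ (labial) → [p]
/d/ before /k/ (velar) → [g]
/t/ before /b/ (labial) → [p]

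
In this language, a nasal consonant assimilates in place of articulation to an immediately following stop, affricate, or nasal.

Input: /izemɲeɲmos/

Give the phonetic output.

[izeɲɲemmos]

/m/ before /ɲ/ (palatal) → [ɲ]
/ɲ/ before /m/ (labial) → [m]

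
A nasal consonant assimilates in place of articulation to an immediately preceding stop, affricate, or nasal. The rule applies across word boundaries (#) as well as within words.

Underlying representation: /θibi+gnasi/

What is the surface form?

/n/ after /g/ (velar) → [ŋ]

[θibi+gŋasi]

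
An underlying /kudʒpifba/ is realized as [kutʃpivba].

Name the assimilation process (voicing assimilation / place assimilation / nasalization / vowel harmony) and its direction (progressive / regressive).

/dʒ/→[tʃ] /f/→[v].
Each target copies a feature from the following segment, so the direction is regressive.

voicing assimilation, regressive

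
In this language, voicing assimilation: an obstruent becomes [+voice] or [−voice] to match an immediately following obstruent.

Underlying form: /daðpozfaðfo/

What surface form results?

[daθposfaθfo]

/ð/ before /p/ (voiceless) → [θ]
/z/ before /f/ (voiceless) → [s]
/ð/ before /f/ (voiceless) → [θ]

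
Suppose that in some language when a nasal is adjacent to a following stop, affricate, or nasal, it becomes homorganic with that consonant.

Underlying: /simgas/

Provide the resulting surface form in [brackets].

/m/ before /g/ (velar) → [ŋ]

[siŋgas]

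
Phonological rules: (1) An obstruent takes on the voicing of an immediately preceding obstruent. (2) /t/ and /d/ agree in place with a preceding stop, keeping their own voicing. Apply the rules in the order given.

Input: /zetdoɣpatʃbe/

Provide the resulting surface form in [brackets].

[zettoɣbatʃpe]

Rule 1: /d/ after /t/ (voiceless) → [t]
Rule 1: /p/ after /ɣ/ (voiced) → [b]
Rule 1: /b/ after /tʃ/ (voiceless) → [p]
After rule 1: zettoɣbatʃpe
Rule 2: no segment meets the rule's conditions; no change.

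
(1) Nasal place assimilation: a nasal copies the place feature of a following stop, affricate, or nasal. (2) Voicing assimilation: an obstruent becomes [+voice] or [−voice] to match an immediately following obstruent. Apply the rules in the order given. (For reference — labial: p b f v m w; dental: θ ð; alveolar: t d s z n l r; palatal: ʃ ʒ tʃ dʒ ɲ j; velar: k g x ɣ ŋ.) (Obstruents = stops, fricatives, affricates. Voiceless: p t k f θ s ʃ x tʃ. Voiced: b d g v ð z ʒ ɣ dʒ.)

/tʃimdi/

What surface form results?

[tʃindi]

Rule 1: /m/ before /d/ (alveolar) → [n]
After rule 1: tʃindi
Rule 2: no segment meets the rule's conditions; no change.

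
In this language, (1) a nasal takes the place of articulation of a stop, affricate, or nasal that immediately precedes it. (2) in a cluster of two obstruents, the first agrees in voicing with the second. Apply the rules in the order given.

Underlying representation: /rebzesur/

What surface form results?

[rebzesur]

Rule 1: no segment meets the rule's conditions; no change.
After rule 1: rebzesur
Rule 2: no segment meets the rule's conditions; no change.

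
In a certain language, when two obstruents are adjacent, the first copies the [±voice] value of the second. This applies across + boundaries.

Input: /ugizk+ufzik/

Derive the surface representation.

/z/ before /k/ (voiceless) → [s]
/f/ before /z/ (voiced) → [v]

[ugisk+uvzik]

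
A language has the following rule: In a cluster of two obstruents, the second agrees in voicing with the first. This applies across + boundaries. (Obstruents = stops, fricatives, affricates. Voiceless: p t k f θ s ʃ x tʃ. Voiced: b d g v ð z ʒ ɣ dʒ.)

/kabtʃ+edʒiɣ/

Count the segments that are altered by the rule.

/tʃ/ after /b/ (voiced) → [dʒ]
1 segment changes.

1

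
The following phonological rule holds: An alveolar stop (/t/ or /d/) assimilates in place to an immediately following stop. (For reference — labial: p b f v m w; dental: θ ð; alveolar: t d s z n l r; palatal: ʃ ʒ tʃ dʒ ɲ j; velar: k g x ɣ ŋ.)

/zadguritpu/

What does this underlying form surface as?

/d/ before /g/ (velar) → [g]
/t/ before /p/ (labial) → [p]

[zaggurippu]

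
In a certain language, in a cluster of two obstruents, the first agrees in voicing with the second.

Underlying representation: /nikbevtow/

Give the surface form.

/k/ before /b/ (voiced) → [g]
/v/ before /t/ (voiceless) → [f]

[nigbeftow]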